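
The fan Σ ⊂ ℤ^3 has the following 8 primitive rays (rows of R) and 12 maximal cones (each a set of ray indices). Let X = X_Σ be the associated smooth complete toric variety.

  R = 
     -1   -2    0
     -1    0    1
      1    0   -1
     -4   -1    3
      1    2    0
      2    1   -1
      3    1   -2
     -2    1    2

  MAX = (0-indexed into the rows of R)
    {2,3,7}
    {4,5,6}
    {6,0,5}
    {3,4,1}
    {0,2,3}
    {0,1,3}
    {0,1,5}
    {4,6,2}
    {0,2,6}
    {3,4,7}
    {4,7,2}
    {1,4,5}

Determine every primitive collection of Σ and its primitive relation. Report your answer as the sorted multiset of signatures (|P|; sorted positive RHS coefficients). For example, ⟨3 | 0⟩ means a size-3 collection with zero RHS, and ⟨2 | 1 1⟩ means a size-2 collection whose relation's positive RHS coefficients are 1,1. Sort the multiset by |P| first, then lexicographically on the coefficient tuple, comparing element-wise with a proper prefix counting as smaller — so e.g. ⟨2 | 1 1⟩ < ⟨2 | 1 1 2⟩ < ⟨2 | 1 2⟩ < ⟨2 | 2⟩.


The 11 primitive collections of Σ (r=8, n=3):

  {0,4}:  v_{0} + v_{4} = 0 — sig = ⟨2 | 0⟩
  {1,2}:  v_{1} + v_{2} = 0 — sig = ⟨2 | 0⟩
  {1,6}:  v_{1} + v_{6} = v_{5} — sig = ⟨2 | 1⟩
  {2,5}:  v_{2} + v_{5} = v_{6} — sig = ⟨2 | 1⟩
  {3,6}:  v_{3} + v_{6} = v_{1} — sig = ⟨2 | 1⟩
  {6,7}:  v_{6} + v_{7} = v_{4} — sig = ⟨2 | 1⟩
  {0,7}:  v_{0} + v_{7} = v_{2} + v_{3} — sig = ⟨2 | 1 1⟩
  {1,7}:  v_{1} + v_{7} = v_{3} + v_{4} — sig = ⟨2 | 1 1⟩
  {5,7}:  v_{5} + v_{7} = v_{1} + v_{4} — sig = ⟨2 | 1 1⟩
  {3,5}:  v_{3} + v_{5} = 2·v_{1} — sig = ⟨2 | 2⟩
  {2,3,4}:  v_{2} + v_{3} + v_{4} = v_{7} — sig = ⟨3 | 1⟩

Sorted signature multiset PRS(X):
    ⟨2 | 0⟩
    ⟨2 | 0⟩
    ⟨2 | 1⟩
    ⟨2 | 1⟩
    ⟨2 | 1⟩
    ⟨2 | 1⟩
    ⟨2 | 1 1⟩
    ⟨2 | 1 1⟩
    ⟨2 | 1 1⟩
    ⟨2 | 2⟩
    ⟨3 | 1⟩


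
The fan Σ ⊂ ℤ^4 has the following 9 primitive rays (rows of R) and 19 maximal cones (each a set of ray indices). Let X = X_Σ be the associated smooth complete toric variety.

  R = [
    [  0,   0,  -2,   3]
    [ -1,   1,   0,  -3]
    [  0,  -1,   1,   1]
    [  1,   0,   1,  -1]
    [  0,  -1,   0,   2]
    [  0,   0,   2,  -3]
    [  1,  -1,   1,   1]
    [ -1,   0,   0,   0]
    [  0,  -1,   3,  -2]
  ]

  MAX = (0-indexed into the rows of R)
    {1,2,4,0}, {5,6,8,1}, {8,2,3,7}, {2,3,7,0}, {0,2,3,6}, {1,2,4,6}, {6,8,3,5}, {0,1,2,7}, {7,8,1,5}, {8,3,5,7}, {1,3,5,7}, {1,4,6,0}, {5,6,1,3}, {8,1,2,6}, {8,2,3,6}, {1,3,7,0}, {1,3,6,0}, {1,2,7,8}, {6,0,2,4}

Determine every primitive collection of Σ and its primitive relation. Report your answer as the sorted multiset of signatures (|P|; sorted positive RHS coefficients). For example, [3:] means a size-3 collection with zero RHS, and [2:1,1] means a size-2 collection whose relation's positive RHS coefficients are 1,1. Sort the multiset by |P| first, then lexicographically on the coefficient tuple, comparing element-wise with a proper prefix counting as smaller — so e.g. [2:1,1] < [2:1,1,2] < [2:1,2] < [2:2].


The 11 primitive collections of Σ (r=9, n=4):

  {0,5}:  v_{0} + v_{5} = 0 ; sig = [2:]
  {0,8}:  v_{0} + v_{8} = v_{2} ; sig = [2:1]
  {2,5}:  v_{2} + v_{5} = v_{8} ; sig = [2:1]
  {3,4}:  v_{3} + v_{4} = v_{6} ; sig = [2:1]
  {6,7}:  v_{6} + v_{7} = v_{2} ; sig = [2:1]
  {4,5}:  v_{4} + v_{5} = v_{1} + v_{2} + v_{6} ; sig = [2:1,1,1]
  {4,7}:  v_{4} + v_{7} = v_{0} + v_{1} + 2·v_{2} ; sig = [2:1,1,2]
  {4,8}:  v_{4} + v_{8} = v_{1} + 2·v_{2} + v_{6} ; sig = [2:1,1,2]
  {1,2,3}:  v_{1} + v_{2} + v_{3} = v_{5} ; sig = [3:1]
  {1,3,8}:  v_{1} + v_{3} + v_{8} = 2·v_{5} ; sig = [3:2]
  {0,1,2,6}:  v_{0} + v_{1} + v_{2} + v_{6} = v_{4} ; sig = [4:1]

Signatures (|P|; sorted positive RHS coefficients), sorted:
    |P|=2: 8 collections, coeffs (), (1), (1), (1), (1), (1,1,1), (1,1,2), (1,1,2)
    |P|=3: 2 collections, coeffs (1), (2)
    |P|=4: 1 collection, coeffs (1)


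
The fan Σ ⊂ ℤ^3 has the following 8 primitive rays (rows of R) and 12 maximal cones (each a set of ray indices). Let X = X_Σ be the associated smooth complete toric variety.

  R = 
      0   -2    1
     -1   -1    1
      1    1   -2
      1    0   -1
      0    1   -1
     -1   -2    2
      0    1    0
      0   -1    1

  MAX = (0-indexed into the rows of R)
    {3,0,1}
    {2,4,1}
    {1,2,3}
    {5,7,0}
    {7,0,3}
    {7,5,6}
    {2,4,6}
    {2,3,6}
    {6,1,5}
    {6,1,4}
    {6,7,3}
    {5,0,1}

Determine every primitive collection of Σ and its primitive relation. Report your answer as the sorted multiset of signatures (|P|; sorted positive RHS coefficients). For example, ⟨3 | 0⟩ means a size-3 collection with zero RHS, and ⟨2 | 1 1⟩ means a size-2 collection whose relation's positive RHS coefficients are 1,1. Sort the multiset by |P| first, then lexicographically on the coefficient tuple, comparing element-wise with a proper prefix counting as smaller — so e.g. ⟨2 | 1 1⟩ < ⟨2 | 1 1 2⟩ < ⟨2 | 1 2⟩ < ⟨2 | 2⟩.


Δ(Σ) — 8 vertices, 12 min non-faces:

  P={4,7}:  v_{4} + v_{7} = 0  ⇒ sig = ⟨2 | 0⟩
  P={0,6}:  v_{0} + v_{6} = v_{7}  ⇒ sig = ⟨2 | 1⟩
  P={1,7}:  v_{1} + v_{7} = v_{5}  ⇒ sig = ⟨2 | 1⟩
  P={2,7}:  v_{2} + v_{7} = v_{3}  ⇒ sig = ⟨2 | 1⟩
  P={3,4}:  v_{3} + v_{4} = v_{2}  ⇒ sig = ⟨2 | 1⟩
  P={3,5}:  v_{3} + v_{5} = v_{0}  ⇒ sig = ⟨2 | 1⟩
  P={4,5}:  v_{4} + v_{5} = v_{1}  ⇒ sig = ⟨2 | 1⟩
  P={0,4}:  v_{0} + v_{4} = v_{1} + v_{3}  ⇒ sig = ⟨2 | 1 1⟩
  P={2,5}:  v_{2} + v_{5} = v_{1} + v_{3}  ⇒ sig = ⟨2 | 1 1⟩
  P={0,2}:  v_{0} + v_{2} = v_{1} + 2·v_{3}  ⇒ sig = ⟨2 | 1 2⟩
  P={1,3,6}:  v_{1} + v_{3} + v_{6} = 0  ⇒ sig = ⟨3 | 0⟩
  P={1,2,6}:  v_{1} + v_{2} + v_{6} = v_{4}  ⇒ sig = ⟨3 | 1⟩

Signatures (|P|; sorted positive RHS coefficients), sorted:
    |P|=2: 10 collections, coeffs (), (1), (1), (1), (1), (1), (1), (1,1), (1,1), (1,2)
    |P|=3: 2 collections, coeffs (), (1)


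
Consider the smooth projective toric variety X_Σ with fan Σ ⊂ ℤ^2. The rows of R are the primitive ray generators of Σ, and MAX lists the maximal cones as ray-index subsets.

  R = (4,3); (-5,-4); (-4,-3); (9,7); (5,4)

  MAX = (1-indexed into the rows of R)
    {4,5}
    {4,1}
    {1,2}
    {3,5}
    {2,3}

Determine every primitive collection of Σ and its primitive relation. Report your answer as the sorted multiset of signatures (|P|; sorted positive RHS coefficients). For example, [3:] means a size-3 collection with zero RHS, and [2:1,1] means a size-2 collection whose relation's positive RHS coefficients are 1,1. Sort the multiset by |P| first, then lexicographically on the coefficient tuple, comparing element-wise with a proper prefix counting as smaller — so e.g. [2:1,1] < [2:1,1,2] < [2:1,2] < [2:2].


Σ has 5 primitive collections:

  P = {1,3}:  v_{1} + v_{3} = 0 ; sig = [2:]
  P = {2,5}:  v_{2} + v_{5} = 0 ; sig = [2:]
  P = {1,5}:  v_{1} + v_{5} = v_{4} ; sig = [2:1]
  P = {2,4}:  v_{2} + v_{4} = v_{1} ; sig = [2:1]
  P = {3,4}:  v_{3} + v_{4} = v_{5} ; sig = [2:1]

so the primitive-relation signature multiset is
    |P|=2: 5 collections, coeffs (), (), (1), (1), (1)


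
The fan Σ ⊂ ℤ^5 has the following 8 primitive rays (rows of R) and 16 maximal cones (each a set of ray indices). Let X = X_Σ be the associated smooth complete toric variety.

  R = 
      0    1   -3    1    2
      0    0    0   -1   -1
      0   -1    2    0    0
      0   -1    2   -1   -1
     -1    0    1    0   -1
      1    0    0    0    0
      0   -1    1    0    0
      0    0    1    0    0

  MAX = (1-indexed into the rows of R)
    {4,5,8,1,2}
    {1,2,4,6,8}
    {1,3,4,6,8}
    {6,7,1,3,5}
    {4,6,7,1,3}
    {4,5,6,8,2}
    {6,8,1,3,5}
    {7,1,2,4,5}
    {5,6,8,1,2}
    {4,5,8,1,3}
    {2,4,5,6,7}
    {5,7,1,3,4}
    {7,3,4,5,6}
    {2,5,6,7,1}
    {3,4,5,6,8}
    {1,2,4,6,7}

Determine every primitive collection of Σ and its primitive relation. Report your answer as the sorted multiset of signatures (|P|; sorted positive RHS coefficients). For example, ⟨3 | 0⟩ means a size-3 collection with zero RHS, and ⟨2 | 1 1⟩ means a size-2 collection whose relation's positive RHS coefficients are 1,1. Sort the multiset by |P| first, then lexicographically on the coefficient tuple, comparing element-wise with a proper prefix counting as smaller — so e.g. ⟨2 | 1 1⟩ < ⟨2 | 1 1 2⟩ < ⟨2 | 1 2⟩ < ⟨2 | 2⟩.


|primitive collections| = 3. Relations:

  • {2,3}:  v_{2} + v_{3} = v_{4}  so sig = ⟨2 | 1⟩
  • {7,8}:  v_{7} + v_{8} = v_{3}  so sig = ⟨2 | 1⟩
  • {1,4,5,6}:  v_{1} + v_{4} + v_{5} + v_{6} = 0  so sig = ⟨4 | 0⟩

Hence PRS(X_Σ) =
    |P|=2: 2 collections, coeffs (1), (1)
    |P|=4: 1 collection, coeffs ()


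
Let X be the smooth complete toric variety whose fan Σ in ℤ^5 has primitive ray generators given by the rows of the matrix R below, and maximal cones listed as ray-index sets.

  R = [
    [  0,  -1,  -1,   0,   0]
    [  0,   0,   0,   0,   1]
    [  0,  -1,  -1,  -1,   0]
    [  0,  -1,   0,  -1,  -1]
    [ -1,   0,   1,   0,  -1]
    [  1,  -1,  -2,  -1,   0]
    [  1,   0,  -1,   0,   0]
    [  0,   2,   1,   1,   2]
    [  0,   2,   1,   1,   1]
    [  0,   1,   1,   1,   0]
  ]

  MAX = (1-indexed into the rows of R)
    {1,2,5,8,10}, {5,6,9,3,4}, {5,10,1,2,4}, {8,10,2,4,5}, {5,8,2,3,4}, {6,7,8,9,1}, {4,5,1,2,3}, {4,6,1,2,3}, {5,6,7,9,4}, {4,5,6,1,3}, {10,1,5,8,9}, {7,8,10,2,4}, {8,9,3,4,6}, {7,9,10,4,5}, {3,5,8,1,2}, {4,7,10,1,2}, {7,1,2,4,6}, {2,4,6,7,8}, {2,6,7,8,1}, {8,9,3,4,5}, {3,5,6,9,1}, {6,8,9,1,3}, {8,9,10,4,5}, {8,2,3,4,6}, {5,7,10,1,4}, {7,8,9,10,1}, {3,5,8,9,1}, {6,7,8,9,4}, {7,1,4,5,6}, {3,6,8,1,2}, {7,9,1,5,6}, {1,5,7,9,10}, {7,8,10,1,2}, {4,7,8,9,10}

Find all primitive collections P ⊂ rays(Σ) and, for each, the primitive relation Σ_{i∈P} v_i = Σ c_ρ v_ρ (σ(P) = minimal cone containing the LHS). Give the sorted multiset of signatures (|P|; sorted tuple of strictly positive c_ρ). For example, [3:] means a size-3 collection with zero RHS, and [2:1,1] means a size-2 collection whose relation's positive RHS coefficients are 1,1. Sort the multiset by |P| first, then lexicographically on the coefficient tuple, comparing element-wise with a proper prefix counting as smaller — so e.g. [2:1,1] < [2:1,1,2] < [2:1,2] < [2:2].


10 collections generate NE(X_Σ); each relation:

  P={3,10}:  v_{3} + v_{10} = 0  ⇒ sig = [2:]
  P={2,9}:  v_{2} + v_{9} = v_{8}  ⇒ sig = [2:1]
  P={3,7}:  v_{3} + v_{7} = v_{6}  ⇒ sig = [2:1]
  P={6,10}:  v_{6} + v_{10} = v_{7}  ⇒ sig = [2:1]
  P={1,4,9}:  v_{1} + v_{4} + v_{9} = 0  ⇒ sig = [3:]
  P={2,5,7}:  v_{2} + v_{5} + v_{7} = 0  ⇒ sig = [3:]
  P={1,4,8}:  v_{1} + v_{4} + v_{8} = v_{2}  ⇒ sig = [3:1]
  P={2,5,6}:  v_{2} + v_{5} + v_{6} = v_{3}  ⇒ sig = [3:1]
  P={5,7,8}:  v_{5} + v_{7} + v_{8} = v_{9}  ⇒ sig = [3:1]
  P={5,6,8}:  v_{5} + v_{6} + v_{8} = v_{3} + v_{9}  ⇒ sig = [3:1,1]

Signatures (|P|; sorted positive RHS coefficients), sorted:
    |P|=2: 4 collections, coeffs (), (1), (1), (1)
    |P|=3: 6 collections, coeffs (), (), (1), (1), (1), (1,1)


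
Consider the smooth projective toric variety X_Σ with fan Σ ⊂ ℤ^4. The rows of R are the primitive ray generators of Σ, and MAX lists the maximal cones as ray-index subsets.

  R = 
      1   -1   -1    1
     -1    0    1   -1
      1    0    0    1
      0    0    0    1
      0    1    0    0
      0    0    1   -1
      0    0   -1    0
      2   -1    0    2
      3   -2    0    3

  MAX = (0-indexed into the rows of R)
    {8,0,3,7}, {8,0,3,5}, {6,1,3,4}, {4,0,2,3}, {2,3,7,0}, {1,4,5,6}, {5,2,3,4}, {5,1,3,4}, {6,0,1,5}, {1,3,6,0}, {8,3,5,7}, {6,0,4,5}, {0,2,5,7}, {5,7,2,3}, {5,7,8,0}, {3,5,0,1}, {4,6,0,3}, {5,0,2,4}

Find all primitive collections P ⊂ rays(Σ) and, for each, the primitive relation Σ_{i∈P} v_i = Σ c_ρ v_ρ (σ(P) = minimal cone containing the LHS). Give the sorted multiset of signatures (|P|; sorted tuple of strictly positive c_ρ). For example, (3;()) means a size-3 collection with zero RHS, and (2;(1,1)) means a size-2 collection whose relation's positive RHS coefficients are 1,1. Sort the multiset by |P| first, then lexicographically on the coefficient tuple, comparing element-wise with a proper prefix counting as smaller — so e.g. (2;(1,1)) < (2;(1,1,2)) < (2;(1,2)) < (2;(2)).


Primitive collections (14):

  P={1,2}:  v_{1} + v_{2} = v_{3} + v_{5} — sig = (2;(1,1))
  P={2,6}:  v_{2} + v_{6} = v_{0} + v_{4} — sig = (2;(1,1))
  P={4,8}:  v_{4} + v_{8} = v_{2} + v_{7} — sig = (2;(1,1))
  P={6,7}:  v_{6} + v_{7} = v_{0} + v_{2} — sig = (2;(1,1))
  P={6,8}:  v_{6} + v_{8} = v_{0} + v_{7} — sig = (2;(1,1))
  P={1,7}:  v_{1} + v_{7} = v_{0} + 2·v_{3} + 2·v_{5} — sig = (2;(1,2,2))
  P={2,8}:  v_{2} + v_{8} = 2·v_{7} — sig = (2;(2))
  P={4,7}:  v_{4} + v_{7} = 2·v_{2} — sig = (2;(2))
  P={1,8}:  v_{1} + v_{8} = 2·v_{0} + 3·v_{3} + 3·v_{5} — sig = (2;(2,3,3))
  P={0,1,4}:  v_{0} + v_{1} + v_{4} = 0 — sig = (3;())
  P={3,5,6}:  v_{3} + v_{5} + v_{6} = 0 — sig = (3;())
  P={0,2,3,5}:  v_{0} + v_{2} + v_{3} + v_{5} = v_{7} — sig = (4;(1))
  P={0,3,4,5}:  v_{0} + v_{3} + v_{4} + v_{5} = v_{2} — sig = (4;(1))
  P={0,3,5,7}:  v_{0} + v_{3} + v_{5} + v_{7} = v_{8} — sig = (4;(1))

Sorted signature multiset PRS(X):
{ (2;(1,1)) ×5,  (2;(1,2,2)),  (2;(2)) ×2,  (2;(2,3,3)),  (3;()) ×2,  (4;(1)) ×3 }


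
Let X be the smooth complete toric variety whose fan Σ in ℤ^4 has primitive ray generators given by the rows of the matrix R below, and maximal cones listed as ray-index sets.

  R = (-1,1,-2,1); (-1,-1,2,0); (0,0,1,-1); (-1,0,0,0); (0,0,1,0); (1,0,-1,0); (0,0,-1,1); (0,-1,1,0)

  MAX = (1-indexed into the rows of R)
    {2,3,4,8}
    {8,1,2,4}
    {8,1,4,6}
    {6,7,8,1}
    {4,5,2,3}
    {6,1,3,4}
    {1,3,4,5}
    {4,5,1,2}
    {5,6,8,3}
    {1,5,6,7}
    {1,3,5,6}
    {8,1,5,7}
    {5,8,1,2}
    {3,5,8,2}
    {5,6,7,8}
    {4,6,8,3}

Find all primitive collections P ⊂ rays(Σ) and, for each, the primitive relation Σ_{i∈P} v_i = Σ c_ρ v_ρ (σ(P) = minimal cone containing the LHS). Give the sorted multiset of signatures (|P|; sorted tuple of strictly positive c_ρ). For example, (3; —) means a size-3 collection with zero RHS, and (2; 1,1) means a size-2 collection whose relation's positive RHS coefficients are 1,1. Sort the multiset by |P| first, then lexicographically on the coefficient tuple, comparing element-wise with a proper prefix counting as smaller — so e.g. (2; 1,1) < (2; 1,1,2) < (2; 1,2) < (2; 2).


Primitive collections (9):

  P = {3,7}:  v_{3} + v_{7} = 0 — sig = (2; —)
  P = {2,6}:  v_{2} + v_{6} = v_{8} — sig = (2; 1)
  P = {4,7}:  v_{4} + v_{7} = v_{1} + v_{8} — sig = (2; 1,1)
  P = {2,7}:  v_{2} + v_{7} = v_{1} + v_{5} + 2·v_{8} — sig = (2; 1,1,2)
  P = {4,5,6}:  v_{4} + v_{5} + v_{6} = 0 — sig = (3; —)
  P = {1,3,8}:  v_{1} + v_{3} + v_{8} = v_{4} — sig = (3; 1)
  P = {4,5,8}:  v_{4} + v_{5} + v_{8} = v_{2} — sig = (3; 1)
  P = {1,2,3}:  v_{1} + v_{2} + v_{3} = 2·v_{4} + v_{5} — sig = (3; 1,2)
  P = {1,5,6,8}:  v_{1} + v_{5} + v_{6} + v_{8} = v_{7} — sig = (4; 1)

Sorted signature multiset PRS(X):
    (2; —)
    (2; 1)
    (2; 1,1)
    (2; 1,1,2)
    (3; —)
    (3; 1)
    (3; 1)
    (3; 1,2)
    (4; 1)


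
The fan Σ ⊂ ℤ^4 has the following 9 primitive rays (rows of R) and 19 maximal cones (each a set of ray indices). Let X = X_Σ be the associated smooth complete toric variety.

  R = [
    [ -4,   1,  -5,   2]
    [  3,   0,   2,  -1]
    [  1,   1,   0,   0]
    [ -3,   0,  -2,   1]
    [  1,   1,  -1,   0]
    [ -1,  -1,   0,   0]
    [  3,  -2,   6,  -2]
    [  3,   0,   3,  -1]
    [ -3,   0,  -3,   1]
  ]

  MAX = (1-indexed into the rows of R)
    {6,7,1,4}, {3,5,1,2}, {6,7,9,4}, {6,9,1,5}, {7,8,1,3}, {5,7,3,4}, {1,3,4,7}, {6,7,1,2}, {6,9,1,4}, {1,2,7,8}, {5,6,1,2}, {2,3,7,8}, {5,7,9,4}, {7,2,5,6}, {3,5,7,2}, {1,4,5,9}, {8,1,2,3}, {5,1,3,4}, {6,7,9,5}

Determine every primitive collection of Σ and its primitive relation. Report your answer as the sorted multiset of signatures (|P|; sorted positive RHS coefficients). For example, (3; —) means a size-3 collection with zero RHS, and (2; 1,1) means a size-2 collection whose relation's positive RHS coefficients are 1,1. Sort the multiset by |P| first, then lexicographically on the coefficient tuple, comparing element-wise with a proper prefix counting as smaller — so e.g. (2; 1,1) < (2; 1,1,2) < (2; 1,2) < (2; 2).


Σ has 12 primitive collections:

  {2,4}:  v_{2} + v_{4} = 0 ; sig = (2; —)
  {3,6}:  v_{3} + v_{6} = 0 ; sig = (2; —)
  {8,9}:  v_{8} + v_{9} = 0 ; sig = (2; —)
  {2,9}:  v_{2} + v_{9} = v_{5} + v_{6} ; sig = (2; 1,1)
  {3,9}:  v_{3} + v_{9} = v_{4} + v_{5} ; sig = (2; 1,1)
  {5,8}:  v_{5} + v_{8} = v_{2} + v_{3} ; sig = (2; 1,1)
  {4,8}:  v_{4} + v_{8} = v_{1} + v_{3} + v_{7} ; sig = (2; 1,1,1)
  {6,8}:  v_{6} + v_{8} = v_{1} + v_{2} + v_{7} ; sig = (2; 1,1,1)
  {1,5,7}:  v_{1} + v_{5} + v_{7} = 0 ; sig = (3; —)
  {4,5,6}:  v_{4} + v_{5} + v_{6} = v_{9} ; sig = (3; 1)
  {1,7,9}:  v_{1} + v_{7} + v_{9} = v_{4} + v_{6} ; sig = (3; 1,1)
  {1,2,3,7}:  v_{1} + v_{2} + v_{3} + v_{7} = v_{8} ; sig = (4; 1)

Signatures (|P|; sorted positive RHS coefficients), sorted:
    |P|=2: 8 collections, coeffs (), (), (), (1,1), (1,1), (1,1), (1,1,1), (1,1,1)
    |P|=3: 3 collections, coeffs (), (1), (1,1)
    |P|=4: 1 collection, coeffs (1)


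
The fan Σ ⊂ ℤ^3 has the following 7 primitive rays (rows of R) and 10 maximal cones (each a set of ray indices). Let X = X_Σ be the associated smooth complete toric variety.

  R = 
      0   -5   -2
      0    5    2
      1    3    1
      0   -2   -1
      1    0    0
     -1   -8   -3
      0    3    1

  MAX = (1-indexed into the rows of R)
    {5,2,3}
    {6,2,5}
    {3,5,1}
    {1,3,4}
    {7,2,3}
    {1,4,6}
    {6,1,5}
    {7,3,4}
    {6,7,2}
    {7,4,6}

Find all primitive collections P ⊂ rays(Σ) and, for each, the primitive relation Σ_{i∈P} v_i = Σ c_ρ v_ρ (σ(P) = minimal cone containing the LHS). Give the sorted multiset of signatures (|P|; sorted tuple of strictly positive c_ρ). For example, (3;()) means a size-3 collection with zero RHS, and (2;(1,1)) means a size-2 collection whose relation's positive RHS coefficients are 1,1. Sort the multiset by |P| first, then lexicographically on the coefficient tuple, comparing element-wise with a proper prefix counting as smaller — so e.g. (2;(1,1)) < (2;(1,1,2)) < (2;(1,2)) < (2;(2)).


|primitive collections| = 6. Relations:

  P = {1,2}:  v_{1} + v_{2} = 0  ⇒ sig = (2;())
  P = {1,7}:  v_{1} + v_{7} = v_{4}  ⇒ sig = (2;(1))
  P = {2,4}:  v_{2} + v_{4} = v_{7}  ⇒ sig = (2;(1))
  P = {3,6}:  v_{3} + v_{6} = v_{1}  ⇒ sig = (2;(1))
  P = {5,7}:  v_{5} + v_{7} = v_{3}  ⇒ sig = (2;(1))
  P = {4,5}:  v_{4} + v_{5} = v_{1} + v_{3}  ⇒ sig = (2;(1,1))

Sorted signature multiset PRS(X):
    (2;())
    (2;(1))
    (2;(1))
    (2;(1))
    (2;(1))
    (2;(1,1))


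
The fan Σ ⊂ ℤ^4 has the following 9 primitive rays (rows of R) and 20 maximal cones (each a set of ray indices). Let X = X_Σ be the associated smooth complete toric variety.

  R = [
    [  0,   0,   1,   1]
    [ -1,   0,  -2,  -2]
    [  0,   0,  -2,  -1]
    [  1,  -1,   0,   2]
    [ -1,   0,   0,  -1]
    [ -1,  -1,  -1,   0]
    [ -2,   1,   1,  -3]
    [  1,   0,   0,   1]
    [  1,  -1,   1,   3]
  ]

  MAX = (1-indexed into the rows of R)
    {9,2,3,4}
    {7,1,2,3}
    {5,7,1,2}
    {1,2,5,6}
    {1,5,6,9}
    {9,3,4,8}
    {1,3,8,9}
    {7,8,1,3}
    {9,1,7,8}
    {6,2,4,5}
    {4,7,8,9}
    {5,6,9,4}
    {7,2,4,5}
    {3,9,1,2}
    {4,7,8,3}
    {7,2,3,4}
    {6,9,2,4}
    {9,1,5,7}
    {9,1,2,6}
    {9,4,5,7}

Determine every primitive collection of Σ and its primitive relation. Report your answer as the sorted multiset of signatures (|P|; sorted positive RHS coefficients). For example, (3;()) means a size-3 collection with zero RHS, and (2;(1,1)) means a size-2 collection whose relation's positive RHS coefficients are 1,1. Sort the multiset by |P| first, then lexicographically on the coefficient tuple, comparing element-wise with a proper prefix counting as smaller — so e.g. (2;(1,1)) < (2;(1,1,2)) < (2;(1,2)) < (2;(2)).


|primitive collections| = 10. Relations:

  • {5,8}:  v_{5} + v_{8} = 0  ⟹  sig = (2;())
  • {1,4}:  v_{1} + v_{4} = v_{9}  ⟹  sig = (2;(1))
  • {2,8}:  v_{2} + v_{8} = v_{3}  ⟹  sig = (2;(1))
  • {3,5}:  v_{3} + v_{5} = v_{2}  ⟹  sig = (2;(1))
  • {6,8}:  v_{6} + v_{8} = v_{2} + v_{9}  ⟹  sig = (2;(1,1))
  • {3,6}:  v_{3} + v_{6} = 2·v_{2} + v_{9}  ⟹  sig = (2;(1,2))
  • {6,7}:  v_{6} + v_{7} = 3·v_{5}  ⟹  sig = (2;(3))
  • {2,5,9}:  v_{2} + v_{5} + v_{9} = v_{6}  ⟹  sig = (3;(1))
  • {3,7,9}:  v_{3} + v_{7} + v_{9} = v_{5}  ⟹  sig = (3;(1))
  • {2,7,9}:  v_{2} + v_{7} + v_{9} = 2·v_{5}  ⟹  sig = (3;(2))

so the primitive-relation signature multiset is
    (2;())
    (2;(1))
    (2;(1))
    (2;(1))
    (2;(1,1))
    (2;(1,2))
    (2;(3))
    (3;(1))
    (3;(1))
    (3;(2))


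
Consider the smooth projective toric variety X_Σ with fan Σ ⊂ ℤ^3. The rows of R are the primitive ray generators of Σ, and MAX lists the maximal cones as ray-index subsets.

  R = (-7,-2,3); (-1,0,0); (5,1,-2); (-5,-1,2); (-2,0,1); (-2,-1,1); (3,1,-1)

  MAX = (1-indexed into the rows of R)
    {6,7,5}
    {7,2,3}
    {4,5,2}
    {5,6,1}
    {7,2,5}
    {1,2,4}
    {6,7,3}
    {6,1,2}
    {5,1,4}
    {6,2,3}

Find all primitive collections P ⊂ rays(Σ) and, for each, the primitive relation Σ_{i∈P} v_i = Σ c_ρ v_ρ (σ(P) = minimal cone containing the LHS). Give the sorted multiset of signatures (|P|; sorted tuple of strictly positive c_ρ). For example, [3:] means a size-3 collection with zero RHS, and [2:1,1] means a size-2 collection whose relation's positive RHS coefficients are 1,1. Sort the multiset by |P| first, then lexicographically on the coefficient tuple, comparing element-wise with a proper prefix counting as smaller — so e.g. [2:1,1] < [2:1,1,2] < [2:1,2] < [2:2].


9 minimal non-faces of Δ(Σ) (on 7 rays):

  P = {3,4}:  v_{3} + v_{4} = 0  →  sig = [2:]
  P = {1,3}:  v_{1} + v_{3} = v_{6}  →  sig = [2:1]
  P = {3,5}:  v_{3} + v_{5} = v_{7}  →  sig = [2:1]
  P = {4,6}:  v_{4} + v_{6} = v_{1}  →  sig = [2:1]
  P = {4,7}:  v_{4} + v_{7} = v_{5}  →  sig = [2:1]
  P = {1,7}:  v_{1} + v_{7} = v_{5} + v_{6}  →  sig = [2:1,1]
  P = {2,6,7}:  v_{2} + v_{6} + v_{7} = 0  →  sig = [3:]
  P = {2,5,6}:  v_{2} + v_{5} + v_{6} = v_{4}  →  sig = [3:1]
  P = {1,2,5}:  v_{1} + v_{2} + v_{5} = 2·v_{4}  →  sig = [3:2]

so the primitive-relation signature multiset is
[[2:], [2:1], [2:1], [2:1], [2:1], [2:1,1], [3:], [3:1], [3:2]]


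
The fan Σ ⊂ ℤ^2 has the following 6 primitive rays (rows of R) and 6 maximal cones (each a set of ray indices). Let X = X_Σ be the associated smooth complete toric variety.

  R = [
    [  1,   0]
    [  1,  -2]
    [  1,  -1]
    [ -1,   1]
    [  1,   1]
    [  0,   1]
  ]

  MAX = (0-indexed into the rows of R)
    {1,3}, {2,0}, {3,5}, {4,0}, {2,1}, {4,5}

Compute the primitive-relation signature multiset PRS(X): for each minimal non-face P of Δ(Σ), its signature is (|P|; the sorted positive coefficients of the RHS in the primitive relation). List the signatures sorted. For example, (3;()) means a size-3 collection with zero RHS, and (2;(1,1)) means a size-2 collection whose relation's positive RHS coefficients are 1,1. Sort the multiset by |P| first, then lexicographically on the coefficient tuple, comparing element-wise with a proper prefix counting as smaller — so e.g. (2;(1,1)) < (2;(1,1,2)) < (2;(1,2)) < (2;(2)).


9 collections generate NE(X_Σ); each relation:

  P={2,3}:  v_{2} + v_{3} = 0  ⟹  sig = (2;())
  P={0,3}:  v_{0} + v_{3} = v_{5}  ⟹  sig = (2;(1))
  P={0,5}:  v_{0} + v_{5} = v_{4}  ⟹  sig = (2;(1))
  P={1,5}:  v_{1} + v_{5} = v_{2}  ⟹  sig = (2;(1))
  P={2,5}:  v_{2} + v_{5} = v_{0}  ⟹  sig = (2;(1))
  P={1,4}:  v_{1} + v_{4} = v_{0} + v_{2}  ⟹  sig = (2;(1,1))
  P={0,1}:  v_{0} + v_{1} = 2·v_{2}  ⟹  sig = (2;(2))
  P={2,4}:  v_{2} + v_{4} = 2·v_{0}  ⟹  sig = (2;(2))
  P={3,4}:  v_{3} + v_{4} = 2·v_{5}  ⟹  sig = (2;(2))

so the primitive-relation signature multiset is
    (2;())
    (2;(1))
    (2;(1))
    (2;(1))
    (2;(1))
    (2;(1,1))
    (2;(2))
    (2;(2))
    (2;(2))


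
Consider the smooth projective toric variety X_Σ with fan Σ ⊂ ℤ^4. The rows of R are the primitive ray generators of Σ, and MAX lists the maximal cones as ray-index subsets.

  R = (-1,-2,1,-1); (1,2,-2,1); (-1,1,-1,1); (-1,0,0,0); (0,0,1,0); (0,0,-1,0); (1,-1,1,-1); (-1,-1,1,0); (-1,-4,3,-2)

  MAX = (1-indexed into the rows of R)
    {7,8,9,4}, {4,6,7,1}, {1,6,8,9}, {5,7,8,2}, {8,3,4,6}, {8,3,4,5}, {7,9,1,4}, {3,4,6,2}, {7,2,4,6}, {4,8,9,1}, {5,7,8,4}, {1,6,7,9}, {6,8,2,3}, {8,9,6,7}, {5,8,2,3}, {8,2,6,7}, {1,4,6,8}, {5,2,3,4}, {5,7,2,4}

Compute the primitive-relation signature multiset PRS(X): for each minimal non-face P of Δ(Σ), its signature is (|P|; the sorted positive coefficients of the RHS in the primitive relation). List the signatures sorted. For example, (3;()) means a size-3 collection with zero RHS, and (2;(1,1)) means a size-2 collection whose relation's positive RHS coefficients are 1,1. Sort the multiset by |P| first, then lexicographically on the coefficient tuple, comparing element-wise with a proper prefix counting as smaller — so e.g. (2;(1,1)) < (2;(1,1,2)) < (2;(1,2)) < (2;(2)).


Primitive collections (12):

  P={3,7}:  v_{3} + v_{7} = 0  ⇒ sig = (2;())
  P={5,6}:  v_{5} + v_{6} = 0  ⇒ sig = (2;())
  P={1,2}:  v_{1} + v_{2} = v_{6}  ⇒ sig = (2;(1))
  P={3,9}:  v_{3} + v_{9} = v_{1} + v_{8}  ⇒ sig = (2;(1,1))
  P={1,3}:  v_{1} + v_{3} = v_{4} + v_{6} + v_{8}  ⇒ sig = (2;(1,1,1))
  P={1,5}:  v_{1} + v_{5} = v_{4} + v_{7} + v_{8}  ⇒ sig = (2;(1,1,1))
  P={2,9}:  v_{2} + v_{9} = v_{6} + v_{7} + v_{8}  ⇒ sig = (2;(1,1,1))
  P={5,9}:  v_{5} + v_{9} = v_{4} + 2·v_{7} + 2·v_{8}  ⇒ sig = (2;(1,2,2))
  P={1,7,8}:  v_{1} + v_{7} + v_{8} = v_{9}  ⇒ sig = (3;(1))
  P={2,4,8}:  v_{2} + v_{4} + v_{8} = v_{3}  ⇒ sig = (3;(1))
  P={4,6,9}:  v_{4} + v_{6} + v_{9} = 2·v_{1}  ⇒ sig = (3;(2))
  P={4,6,7,8}:  v_{4} + v_{6} + v_{7} + v_{8} = v_{1}  ⇒ sig = (4;(1))

Hence PRS(X_Σ) =
    |P|=2: 8 collections, coeffs (), (), (1), (1,1), (1,1,1), (1,1,1), (1,1,1), (1,2,2)
    |P|=3: 3 collections, coeffs (1), (1), (2)
    |P|=4: 1 collection, coeffs (1)


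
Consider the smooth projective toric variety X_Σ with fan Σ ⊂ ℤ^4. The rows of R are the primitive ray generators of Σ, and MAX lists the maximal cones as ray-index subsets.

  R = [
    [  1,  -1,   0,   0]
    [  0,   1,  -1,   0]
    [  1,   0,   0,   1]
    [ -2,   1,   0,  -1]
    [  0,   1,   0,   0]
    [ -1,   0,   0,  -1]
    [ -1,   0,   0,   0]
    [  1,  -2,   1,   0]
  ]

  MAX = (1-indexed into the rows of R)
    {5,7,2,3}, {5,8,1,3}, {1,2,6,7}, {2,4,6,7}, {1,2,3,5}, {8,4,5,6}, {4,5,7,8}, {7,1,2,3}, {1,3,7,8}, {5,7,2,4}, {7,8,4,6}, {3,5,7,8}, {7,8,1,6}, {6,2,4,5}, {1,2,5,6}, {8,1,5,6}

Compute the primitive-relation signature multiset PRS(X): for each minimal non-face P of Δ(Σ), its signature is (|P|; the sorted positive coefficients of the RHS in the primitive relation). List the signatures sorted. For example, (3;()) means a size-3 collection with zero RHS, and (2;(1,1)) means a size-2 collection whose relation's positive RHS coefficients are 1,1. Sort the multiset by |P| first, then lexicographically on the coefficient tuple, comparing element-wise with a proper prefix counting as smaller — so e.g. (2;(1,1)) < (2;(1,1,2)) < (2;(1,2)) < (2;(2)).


The 6 primitive collections of Σ (r=8, n=4):

  {3,6}:  v_{3} + v_{6} = 0  ⟹  sig = (2;())
  {1,4}:  v_{1} + v_{4} = v_{6}  ⟹  sig = (2;(1))
  {2,8}:  v_{2} + v_{8} = v_{1}  ⟹  sig = (2;(1))
  {3,4}:  v_{3} + v_{4} = v_{5} + v_{7}  ⟹  sig = (2;(1,1))
  {1,5,7}:  v_{1} + v_{5} + v_{7} = 0  ⟹  sig = (3;())
  {5,6,7}:  v_{5} + v_{6} + v_{7} = v_{4}  ⟹  sig = (3;(1))

Sorted signature multiset PRS(X):
    (2;())
    (2;(1))
    (2;(1))
    (2;(1,1))
    (3;())
    (3;(1))


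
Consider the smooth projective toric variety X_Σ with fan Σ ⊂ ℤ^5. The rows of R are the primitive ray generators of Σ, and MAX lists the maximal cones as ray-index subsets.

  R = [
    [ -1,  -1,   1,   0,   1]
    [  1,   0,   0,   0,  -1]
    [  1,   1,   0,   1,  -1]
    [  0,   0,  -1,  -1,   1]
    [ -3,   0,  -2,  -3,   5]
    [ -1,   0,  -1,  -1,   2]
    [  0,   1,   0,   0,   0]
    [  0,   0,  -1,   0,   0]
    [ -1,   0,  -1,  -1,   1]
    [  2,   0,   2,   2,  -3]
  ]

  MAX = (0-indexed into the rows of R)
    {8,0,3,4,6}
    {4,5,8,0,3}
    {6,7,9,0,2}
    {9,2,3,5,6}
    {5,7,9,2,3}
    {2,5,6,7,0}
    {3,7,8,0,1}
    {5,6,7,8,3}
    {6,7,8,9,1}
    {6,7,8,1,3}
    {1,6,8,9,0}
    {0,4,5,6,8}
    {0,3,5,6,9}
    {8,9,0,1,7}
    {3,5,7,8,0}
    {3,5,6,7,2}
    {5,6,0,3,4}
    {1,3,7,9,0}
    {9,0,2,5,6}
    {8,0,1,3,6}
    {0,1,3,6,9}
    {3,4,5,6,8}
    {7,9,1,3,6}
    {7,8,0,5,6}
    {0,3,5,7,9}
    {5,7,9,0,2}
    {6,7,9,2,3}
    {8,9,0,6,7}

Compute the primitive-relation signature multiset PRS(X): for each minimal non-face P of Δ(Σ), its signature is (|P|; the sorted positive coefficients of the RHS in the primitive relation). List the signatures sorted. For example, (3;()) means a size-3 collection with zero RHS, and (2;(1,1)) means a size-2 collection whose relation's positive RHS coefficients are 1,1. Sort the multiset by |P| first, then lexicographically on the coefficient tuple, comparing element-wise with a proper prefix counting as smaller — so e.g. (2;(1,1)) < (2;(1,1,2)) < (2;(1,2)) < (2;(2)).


Minimal non-faces — 14 found among 10 rays, 28 max cones:

  P = {1,5}:  v_{1} + v_{5} = v_{3} ; sig = (2;(1))
  P = {2,8}:  v_{2} + v_{8} = v_{6} + v_{7} ; sig = (2;(1,1))
  P = {4,9}:  v_{4} + v_{9} = v_{0} + v_{3} + v_{6} ; sig = (2;(1,1,1))
  P = {1,2}:  v_{1} + v_{2} = v_{3} + v_{6} + v_{7} + v_{9} ; sig = (2;(1,1,1,1))
  P = {1,4}:  v_{1} + v_{4} = v_{0} + 2·v_{3} + v_{6} + v_{8} ; sig = (2;(1,1,1,2))
  P = {2,4}:  v_{2} + v_{4} = 2·v_{5} + v_{6} ; sig = (2;(1,2))
  P = {4,7}:  v_{4} + v_{7} = 2·v_{5} + v_{8} ; sig = (2;(1,2))
  P = {5,8,9}:  v_{5} + v_{8} + v_{9} = 0 ; sig = (3;())
  P = {3,8,9}:  v_{3} + v_{8} + v_{9} = v_{1} ; sig = (3;(1))
  P = {0,2,3}:  v_{0} + v_{2} + v_{3} = 2·v_{5} + v_{9} ; sig = (3;(1,2))
  P = {0,1,6,7}:  v_{0} + v_{1} + v_{6} + v_{7} = 0 ; sig = (4;())
  P = {0,3,6,7}:  v_{0} + v_{3} + v_{6} + v_{7} = v_{5} ; sig = (4;(1))
  P = {5,6,7,9}:  v_{5} + v_{6} + v_{7} + v_{9} = v_{2} ; sig = (4;(1))
  P = {0,3,5,6,8}:  v_{0} + v_{3} + v_{5} + v_{6} + v_{8} = v_{4} ; sig = (5;(1))

Hence PRS(X_Σ) =
    |P|=2: 7 collections, coeffs (1), (1,1), (1,1,1), (1,1,1,1), (1,1,1,2), (1,2), (1,2)
    |P|=3: 3 collections, coeffs (), (1), (1,2)
    |P|=4: 3 collections, coeffs (), (1), (1)
    |P|=5: 1 collection, coeffs (1)


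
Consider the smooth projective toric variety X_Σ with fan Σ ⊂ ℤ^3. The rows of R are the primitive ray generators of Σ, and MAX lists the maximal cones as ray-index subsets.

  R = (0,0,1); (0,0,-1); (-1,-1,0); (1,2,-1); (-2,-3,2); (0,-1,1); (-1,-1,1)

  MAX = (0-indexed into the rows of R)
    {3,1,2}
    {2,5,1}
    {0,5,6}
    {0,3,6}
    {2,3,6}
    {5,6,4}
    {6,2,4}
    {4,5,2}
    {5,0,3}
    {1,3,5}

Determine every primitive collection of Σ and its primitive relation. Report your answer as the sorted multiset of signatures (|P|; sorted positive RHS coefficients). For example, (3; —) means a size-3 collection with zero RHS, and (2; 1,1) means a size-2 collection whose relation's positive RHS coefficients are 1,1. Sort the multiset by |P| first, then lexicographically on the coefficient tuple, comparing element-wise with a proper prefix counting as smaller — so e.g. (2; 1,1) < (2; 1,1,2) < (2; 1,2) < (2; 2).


|primitive collections| = 9. Relations:

  P = {0,1}:  v_{0} + v_{1} = 0  ⟹  sig = (2; —)
  P = {0,2}:  v_{0} + v_{2} = v_{6}  ⟹  sig = (2; 1)
  P = {1,6}:  v_{1} + v_{6} = v_{2}  ⟹  sig = (2; 1)
  P = {3,4}:  v_{3} + v_{4} = v_{6}  ⟹  sig = (2; 1)
  P = {0,4}:  v_{0} + v_{4} = v_{5} + 2·v_{6}  ⟹  sig = (2; 1,2)
  P = {1,4}:  v_{1} + v_{4} = 2·v_{2} + v_{5}  ⟹  sig = (2; 1,2)
  P = {2,3,5}:  v_{2} + v_{3} + v_{5} = 0  ⟹  sig = (3; —)
  P = {2,5,6}:  v_{2} + v_{5} + v_{6} = v_{4}  ⟹  sig = (3; 1)
  P = {3,5,6}:  v_{3} + v_{5} + v_{6} = v_{0}  ⟹  sig = (3; 1)

so the primitive-relation signature multiset is
[(2; —), (2; 1), (2; 1), (2; 1), (2; 1,2), (2; 1,2), (3; —), (3; 1), (3; 1)]


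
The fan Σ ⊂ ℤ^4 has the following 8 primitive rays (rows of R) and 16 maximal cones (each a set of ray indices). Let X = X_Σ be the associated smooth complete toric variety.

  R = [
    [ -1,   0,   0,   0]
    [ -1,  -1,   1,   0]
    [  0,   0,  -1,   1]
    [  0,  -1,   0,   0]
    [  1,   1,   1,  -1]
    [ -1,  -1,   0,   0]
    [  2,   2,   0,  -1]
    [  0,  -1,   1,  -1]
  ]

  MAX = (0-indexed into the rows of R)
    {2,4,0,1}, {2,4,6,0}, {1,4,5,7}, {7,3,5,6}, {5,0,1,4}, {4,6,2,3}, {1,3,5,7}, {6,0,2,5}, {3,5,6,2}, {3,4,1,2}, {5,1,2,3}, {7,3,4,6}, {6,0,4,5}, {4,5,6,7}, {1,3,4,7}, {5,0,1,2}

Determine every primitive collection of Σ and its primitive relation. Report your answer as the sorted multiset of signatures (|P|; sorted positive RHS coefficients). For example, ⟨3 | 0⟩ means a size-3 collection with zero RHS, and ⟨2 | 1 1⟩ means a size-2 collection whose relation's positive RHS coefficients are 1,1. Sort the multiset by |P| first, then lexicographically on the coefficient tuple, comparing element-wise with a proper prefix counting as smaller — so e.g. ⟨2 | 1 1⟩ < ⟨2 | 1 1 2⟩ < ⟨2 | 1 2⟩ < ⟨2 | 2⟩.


Primitive collections (6):

  {0,3}:  v_{0} + v_{3} = v_{5} — sig = ⟨2 | 1⟩
  {1,6}:  v_{1} + v_{6} = v_{4} — sig = ⟨2 | 1⟩
  {2,7}:  v_{2} + v_{7} = v_{3} — sig = ⟨2 | 1⟩
  {0,7}:  v_{0} + v_{7} = v_{4} + 2·v_{5} — sig = ⟨2 | 1 2⟩
  {2,4,5}:  v_{2} + v_{4} + v_{5} = 0 — sig = ⟨3 | 0⟩
  {3,4,5}:  v_{3} + v_{4} + v_{5} = v_{7} — sig = ⟨3 | 1⟩

so the primitive-relation signature multiset is
    |P|=2: 4 collections, coeffs (1), (1), (1), (1,2)
    |P|=3: 2 collections, coeffs (), (1)


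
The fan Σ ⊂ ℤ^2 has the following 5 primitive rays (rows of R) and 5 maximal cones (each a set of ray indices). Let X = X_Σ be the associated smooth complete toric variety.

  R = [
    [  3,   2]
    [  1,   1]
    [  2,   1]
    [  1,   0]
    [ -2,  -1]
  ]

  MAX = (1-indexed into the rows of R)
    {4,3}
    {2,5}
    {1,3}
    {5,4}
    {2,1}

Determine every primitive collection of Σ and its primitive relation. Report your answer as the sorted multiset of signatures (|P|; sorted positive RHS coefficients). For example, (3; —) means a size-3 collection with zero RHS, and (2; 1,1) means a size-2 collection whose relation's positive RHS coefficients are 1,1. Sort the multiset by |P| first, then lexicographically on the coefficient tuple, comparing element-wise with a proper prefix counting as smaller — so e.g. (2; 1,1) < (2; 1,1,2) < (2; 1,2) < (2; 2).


The 5 primitive collections of Σ (r=5, n=2):

  • {3,5}:  v_{3} + v_{5} = 0  ⇒ sig = (2; —)
  • {1,5}:  v_{1} + v_{5} = v_{2}  ⇒ sig = (2; 1)
  • {2,3}:  v_{2} + v_{3} = v_{1}  ⇒ sig = (2; 1)
  • {2,4}:  v_{2} + v_{4} = v_{3}  ⇒ sig = (2; 1)
  • {1,4}:  v_{1} + v_{4} = 2·v_{3}  ⇒ sig = (2; 2)

Sorted signature multiset PRS(X):
    |P|=2: 5 collections, coeffs (), (1), (1), (1), (2)


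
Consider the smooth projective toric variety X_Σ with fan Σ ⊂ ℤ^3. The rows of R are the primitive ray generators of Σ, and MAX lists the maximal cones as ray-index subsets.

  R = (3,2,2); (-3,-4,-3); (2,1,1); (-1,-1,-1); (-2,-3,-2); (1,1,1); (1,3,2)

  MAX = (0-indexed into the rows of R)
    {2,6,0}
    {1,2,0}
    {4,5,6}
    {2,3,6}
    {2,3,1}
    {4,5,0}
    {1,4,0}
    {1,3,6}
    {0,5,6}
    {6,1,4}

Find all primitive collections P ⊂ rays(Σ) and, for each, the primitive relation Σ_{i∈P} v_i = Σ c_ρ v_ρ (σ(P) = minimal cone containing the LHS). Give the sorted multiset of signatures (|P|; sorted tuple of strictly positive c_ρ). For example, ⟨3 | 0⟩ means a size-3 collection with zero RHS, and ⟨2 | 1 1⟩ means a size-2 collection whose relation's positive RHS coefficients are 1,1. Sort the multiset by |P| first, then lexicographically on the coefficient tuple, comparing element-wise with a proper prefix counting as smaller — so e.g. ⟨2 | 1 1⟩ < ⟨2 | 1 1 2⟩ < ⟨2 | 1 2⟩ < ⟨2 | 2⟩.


The 9 primitive collections of Σ (r=7, n=3):

  {3,5}:  v_{3} + v_{5} = 0  so sig = ⟨2 | 0⟩
  {0,3}:  v_{0} + v_{3} = v_{2}  so sig = ⟨2 | 1⟩
  {1,5}:  v_{1} + v_{5} = v_{4}  so sig = ⟨2 | 1⟩
  {2,5}:  v_{2} + v_{5} = v_{0}  so sig = ⟨2 | 1⟩
  {3,4}:  v_{3} + v_{4} = v_{1}  so sig = ⟨2 | 1⟩
  {2,4}:  v_{2} + v_{4} = v_{0} + v_{1}  so sig = ⟨2 | 1 1⟩
  {1,2,6}:  v_{1} + v_{2} + v_{6} = 0  so sig = ⟨3 | 0⟩
  {0,1,6}:  v_{0} + v_{1} + v_{6} = v_{5}  so sig = ⟨3 | 1⟩
  {0,4,6}:  v_{0} + v_{4} + v_{6} = 2·v_{5}  so sig = ⟨3 | 2⟩

Hence PRS(X_Σ) =
[⟨2 | 0⟩, ⟨2 | 1⟩, ⟨2 | 1⟩, ⟨2 | 1⟩, ⟨2 | 1⟩, ⟨2 | 1 1⟩, ⟨3 | 0⟩, ⟨3 | 1⟩, ⟨3 | 2⟩]


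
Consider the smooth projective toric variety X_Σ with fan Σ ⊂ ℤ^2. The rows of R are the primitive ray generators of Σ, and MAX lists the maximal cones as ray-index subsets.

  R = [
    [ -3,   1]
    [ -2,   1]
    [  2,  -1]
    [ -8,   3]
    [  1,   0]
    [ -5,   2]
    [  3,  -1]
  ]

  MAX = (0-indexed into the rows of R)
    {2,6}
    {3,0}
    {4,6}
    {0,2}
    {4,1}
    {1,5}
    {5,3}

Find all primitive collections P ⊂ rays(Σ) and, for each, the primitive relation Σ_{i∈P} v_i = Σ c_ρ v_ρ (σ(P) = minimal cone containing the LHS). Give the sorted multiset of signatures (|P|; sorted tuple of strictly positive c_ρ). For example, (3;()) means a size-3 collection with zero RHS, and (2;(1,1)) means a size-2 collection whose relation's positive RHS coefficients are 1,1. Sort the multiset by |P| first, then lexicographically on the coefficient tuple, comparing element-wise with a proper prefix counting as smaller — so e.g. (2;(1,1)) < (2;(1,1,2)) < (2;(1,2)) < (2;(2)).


14 collections generate NE(X_Σ); each relation:

  P={0,6}:  v_{0} + v_{6} = 0 ; sig = (2;())
  P={1,2}:  v_{1} + v_{2} = 0 ; sig = (2;())
  P={0,1}:  v_{0} + v_{1} = v_{5} ; sig = (2;(1))
  P={0,4}:  v_{0} + v_{4} = v_{1} ; sig = (2;(1))
  P={0,5}:  v_{0} + v_{5} = v_{3} ; sig = (2;(1))
  P={1,6}:  v_{1} + v_{6} = v_{4} ; sig = (2;(1))
  P={2,4}:  v_{2} + v_{4} = v_{6} ; sig = (2;(1))
  P={2,5}:  v_{2} + v_{5} = v_{0} ; sig = (2;(1))
  P={3,6}:  v_{3} + v_{6} = v_{5} ; sig = (2;(1))
  P={5,6}:  v_{5} + v_{6} = v_{1} ; sig = (2;(1))
  P={3,4}:  v_{3} + v_{4} = v_{1} + v_{5} ; sig = (2;(1,1))
  P={1,3}:  v_{1} + v_{3} = 2·v_{5} ; sig = (2;(2))
  P={2,3}:  v_{2} + v_{3} = 2·v_{0} ; sig = (2;(2))
  P={4,5}:  v_{4} + v_{5} = 2·v_{1} ; sig = (2;(2))

Hence PRS(X_Σ) =
{ (2;()) ×2,  (2;(1)) ×8,  (2;(1,1)),  (2;(2)) ×3 }


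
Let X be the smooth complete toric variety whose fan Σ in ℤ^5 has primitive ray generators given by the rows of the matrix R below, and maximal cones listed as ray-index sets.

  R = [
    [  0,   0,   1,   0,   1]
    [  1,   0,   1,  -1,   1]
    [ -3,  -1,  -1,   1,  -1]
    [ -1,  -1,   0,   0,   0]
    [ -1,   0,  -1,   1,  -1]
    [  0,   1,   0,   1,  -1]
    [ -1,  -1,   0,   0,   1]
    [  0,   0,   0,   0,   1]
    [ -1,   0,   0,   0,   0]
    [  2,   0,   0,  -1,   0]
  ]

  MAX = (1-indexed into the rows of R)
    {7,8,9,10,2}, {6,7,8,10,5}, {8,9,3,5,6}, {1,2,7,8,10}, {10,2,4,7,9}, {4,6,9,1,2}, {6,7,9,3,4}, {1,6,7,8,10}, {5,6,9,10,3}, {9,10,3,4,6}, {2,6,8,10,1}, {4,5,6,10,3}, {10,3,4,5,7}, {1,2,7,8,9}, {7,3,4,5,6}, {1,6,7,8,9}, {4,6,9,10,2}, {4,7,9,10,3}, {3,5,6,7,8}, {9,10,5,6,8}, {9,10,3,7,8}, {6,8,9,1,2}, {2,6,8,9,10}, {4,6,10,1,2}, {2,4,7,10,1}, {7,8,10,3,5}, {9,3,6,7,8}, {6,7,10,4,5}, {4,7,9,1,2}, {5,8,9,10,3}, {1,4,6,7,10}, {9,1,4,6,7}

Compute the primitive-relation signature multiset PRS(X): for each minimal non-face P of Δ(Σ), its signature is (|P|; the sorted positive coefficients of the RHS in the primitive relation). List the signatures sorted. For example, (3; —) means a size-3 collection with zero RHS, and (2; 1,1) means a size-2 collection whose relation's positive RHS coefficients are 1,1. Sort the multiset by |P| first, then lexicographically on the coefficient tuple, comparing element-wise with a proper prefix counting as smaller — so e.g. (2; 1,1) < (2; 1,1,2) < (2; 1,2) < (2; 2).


|primitive collections| = 12. Relations:

  • {2,5}:  v_{2} + v_{5} = 0 ; sig = (2; —)
  • {4,8}:  v_{4} + v_{8} = v_{7} ; sig = (2; 1)
  • {1,5}:  v_{1} + v_{5} = v_{6} + v_{7} ; sig = (2; 1,1)
  • {2,3}:  v_{2} + v_{3} = v_{4} + v_{9} ; sig = (2; 1,1)
  • {1,3}:  v_{1} + v_{3} = v_{4} + v_{6} + v_{7} + v_{9} ; sig = (2; 1,1,1,1)
  • {1,9,10}:  v_{1} + v_{9} + v_{10} = v_{2} ; sig = (3; 1)
  • {2,6,7}:  v_{2} + v_{6} + v_{7} = v_{1} ; sig = (3; 1)
  • {4,5,9}:  v_{4} + v_{5} + v_{9} = v_{3} ; sig = (3; 1)
  • {5,7,9}:  v_{5} + v_{7} + v_{9} = v_{3} + v_{8} ; sig = (3; 1,1)
  • {6,7,9,10}:  v_{6} + v_{7} + v_{9} + v_{10} = 0 ; sig = (4; —)
  • {3,6,8,10}:  v_{3} + v_{6} + v_{8} + v_{10} = v_{5} ; sig = (4; 1)
  • {3,6,7,10}:  v_{3} + v_{6} + v_{7} + v_{10} = v_{4} + v_{5} ; sig = (4; 1,1)

so the primitive-relation signature multiset is
[(2; —), (2; 1), (2; 1,1), (2; 1,1), (2; 1,1,1,1), (3; 1), (3; 1), (3; 1), (3; 1,1), (4; —), (4; 1), (4; 1,1)]
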